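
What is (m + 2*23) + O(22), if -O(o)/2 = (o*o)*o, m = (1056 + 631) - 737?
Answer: -20300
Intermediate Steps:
m = 950 (m = 1687 - 737 = 950)
O(o) = -2*o**3 (O(o) = -2*o*o*o = -2*o**2*o = -2*o**3)
(m + 2*23) + O(22) = (950 + 2*23) - 2*22**3 = (950 + 46) - 2*10648 = 996 - 21296 = -20300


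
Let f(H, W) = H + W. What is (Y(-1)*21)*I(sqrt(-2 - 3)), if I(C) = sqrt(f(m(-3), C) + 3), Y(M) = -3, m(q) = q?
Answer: -63*5**(1/4)*sqrt(I) ≈ -66.614 - 66.614*I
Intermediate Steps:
I(C) = sqrt(C) (I(C) = sqrt((-3 + C) + 3) = sqrt(C))
(Y(-1)*21)*I(sqrt(-2 - 3)) = (-3*21)*sqrt(sqrt(-2 - 3)) = -63*(-5)**(1/4) = -63*5**(1/4)*sqrt(I)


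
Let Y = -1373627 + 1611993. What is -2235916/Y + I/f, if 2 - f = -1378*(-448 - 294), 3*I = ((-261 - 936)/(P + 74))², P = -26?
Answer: -292635569635813/31196548797952 ≈ -9.3804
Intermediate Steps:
Y = 238366
I = 53067/256 (I = ((-261 - 936)/(-26 + 74))²/3 = (-1197/48)²/3 = (-1197*1/48)²/3 = (-399/16)²/3 = (⅓)*(159201/256) = 53067/256 ≈ 207.29)
f = -1022474 (f = 2 - (-1378)*(-448 - 294) = 2 - (-1378)*(-742) = 2 - 1*1022476 = 2 - 1022476 = -1022474)
-2235916/Y + I/f = -2235916/238366 + (53067/256)/(-1022474) = -2235916*1/238366 + (53067/256)*(-1/1022474) = -1117958/119183 - 53067/261753344 = -292635569635813/31196548797952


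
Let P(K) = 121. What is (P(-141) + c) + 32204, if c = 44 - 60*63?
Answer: 28589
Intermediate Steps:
c = -3736 (c = 44 - 3780 = -3736)
(P(-141) + c) + 32204 = (121 - 3736) + 32204 = -3615 + 32204 = 28589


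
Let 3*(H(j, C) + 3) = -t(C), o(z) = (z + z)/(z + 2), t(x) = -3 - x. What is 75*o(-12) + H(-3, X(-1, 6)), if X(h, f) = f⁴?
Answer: 610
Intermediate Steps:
o(z) = 2*z/(2 + z) (o(z) = (2*z)/(2 + z) = 2*z/(2 + z))
H(j, C) = -2 + C/3 (H(j, C) = -3 + (-(-3 - C))/3 = -3 + (3 + C)/3 = -3 + (1 + C/3) = -2 + C/3)
75*o(-12) + H(-3, X(-1, 6)) = 75*(2*(-12)/(2 - 12)) + (-2 + (⅓)*6⁴) = 75*(2*(-12)/(-10)) + (-2 + (⅓)*1296) = 75*(2*(-12)*(-⅒)) + (-2 + 432) = 75*(12/5) + 430 = 180 + 430 = 610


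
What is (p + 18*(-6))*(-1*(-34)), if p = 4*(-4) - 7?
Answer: -4454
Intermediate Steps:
p = -23 (p = -16 - 7 = -23)
(p + 18*(-6))*(-1*(-34)) = (-23 + 18*(-6))*(-1*(-34)) = (-23 - 108)*34 = -131*34 = -4454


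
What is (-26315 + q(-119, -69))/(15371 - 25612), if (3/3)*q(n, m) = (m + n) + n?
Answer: 26622/10241 ≈ 2.5996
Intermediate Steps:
q(n, m) = m + 2*n (q(n, m) = (m + n) + n = m + 2*n)
(-26315 + q(-119, -69))/(15371 - 25612) = (-26315 + (-69 + 2*(-119)))/(15371 - 25612) = (-26315 + (-69 - 238))/(-10241) = (-26315 - 307)*(-1/10241) = -26622*(-1/10241) = 26622/10241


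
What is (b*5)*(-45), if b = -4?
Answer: 900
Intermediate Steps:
(b*5)*(-45) = -4*5*(-45) = -20*(-45) = 900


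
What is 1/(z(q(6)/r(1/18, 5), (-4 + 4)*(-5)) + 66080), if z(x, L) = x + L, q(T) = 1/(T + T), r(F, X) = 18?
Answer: 216/14273281 ≈ 1.5133e-5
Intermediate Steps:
q(T) = 1/(2*T)
z(x, L) = L + x
1/(z(q(6)/r(1/18, 5), (-4 + 4)*(-5)) + 66080) = 1/(((-4 + 4)*(-5) + ((1/2)/6)/18) + 66080) = 1/((0*(-5) + ((1/2)*(1/6))*(1/18)) + 66080) = 1/((0 + (1/12)*(1/18)) + 66080) = 1/((0 + 1/216) + 66080) = 1/(1/216 + 66080) = 1/(14273281/216) = 216/14273281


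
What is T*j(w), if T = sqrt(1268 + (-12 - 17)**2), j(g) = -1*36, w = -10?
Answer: -36*sqrt(2109) ≈ -1653.3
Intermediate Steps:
j(g) = -36
T = sqrt(2109) (T = sqrt(1268 + (-29)**2) = sqrt(1268 + 841) = sqrt(2109) ≈ 45.924)
T*j(w) = sqrt(2109)*(-36) = -36*sqrt(2109)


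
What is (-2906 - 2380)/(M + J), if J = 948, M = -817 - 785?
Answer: 881/109 ≈ 8.0826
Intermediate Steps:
M = -1602
(-2906 - 2380)/(M + J) = (-2906 - 2380)/(-1602 + 948) = -5286/(-654) = -5286*(-1/654) = 881/109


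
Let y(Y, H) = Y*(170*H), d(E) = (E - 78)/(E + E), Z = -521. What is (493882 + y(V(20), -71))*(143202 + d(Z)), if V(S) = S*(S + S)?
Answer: -683572261030897/521 ≈ -1.3120e+12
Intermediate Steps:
V(S) = 2*S**2 (V(S) = S*(2*S) = 2*S**2)
d(E) = (-78 + E)/(2*E) (d(E) = (-78 + E)/((2*E)) = (-78 + E)*(1/(2*E)) = (-78 + E)/(2*E))
y(Y, H) = 170*H*Y
(493882 + y(V(20), -71))*(143202 + d(Z)) = (493882 + 170*(-71)*(2*20**2))*(143202 + (1/2)*(-78 - 521)/(-521)) = (493882 + 170*(-71)*(2*400))*(143202 + (1/2)*(-1/521)*(-599)) = (493882 + 170*(-71)*800)*(143202 + 599/1042) = (493882 - 9656000)*(149217083/1042) = -9162118*149217083/1042 = -683572261030897/521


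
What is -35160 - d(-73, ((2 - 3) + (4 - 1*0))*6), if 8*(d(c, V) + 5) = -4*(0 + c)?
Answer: -70383/2 ≈ -35192.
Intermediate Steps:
d(c, V) = -5 - c/2 (d(c, V) = -5 + (-4*(0 + c))/8 = -5 + (-4*c)/8 = -5 - c/2)
-35160 - d(-73, ((2 - 3) + (4 - 1*0))*6) = -35160 - (-5 - 1/2*(-73)) = -35160 - (-5 + 73/2) = -35160 - 1*63/2 = -35160 - 63/2 = -70383/2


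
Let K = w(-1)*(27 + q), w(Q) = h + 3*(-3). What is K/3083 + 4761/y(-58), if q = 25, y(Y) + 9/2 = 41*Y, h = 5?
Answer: -30347446/14690495 ≈ -2.0658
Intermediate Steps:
w(Q) = -4 (w(Q) = 5 + 3*(-3) = 5 - 9 = -4)
y(Y) = -9/2 + 41*Y
K = -208 (K = -4*(27 + 25) = -4*52 = -208)
K/3083 + 4761/y(-58) = -208/3083 + 4761/(-9/2 + 41*(-58)) = -208*1/3083 + 4761/(-9/2 - 2378) = -208/3083 + 4761/(-4765/2) = -208/3083 + 4761*(-2/4765) = -208/3083 - 9522/4765 = -30347446/14690495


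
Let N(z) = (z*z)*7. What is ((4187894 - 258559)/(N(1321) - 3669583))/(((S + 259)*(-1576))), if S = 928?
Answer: -3929335/15986551021248 ≈ -2.4579e-7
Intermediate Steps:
N(z) = 7*z² (N(z) = z²*7 = 7*z²)
((4187894 - 258559)/(N(1321) - 3669583))/(((S + 259)*(-1576))) = ((4187894 - 258559)/(7*1321² - 3669583))/(((928 + 259)*(-1576))) = (3929335/(7*1745041 - 3669583))/((1187*(-1576))) = (3929335/(12215287 - 3669583))/(-1870712) = (3929335/8545704)*(-1/1870712) = -3929335/15986551021248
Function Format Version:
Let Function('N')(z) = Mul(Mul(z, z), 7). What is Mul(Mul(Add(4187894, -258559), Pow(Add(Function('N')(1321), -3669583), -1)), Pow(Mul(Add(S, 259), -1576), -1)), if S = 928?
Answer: Rational(-3929335, 15986551021248) ≈ -2.4579e-7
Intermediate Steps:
Function('N')(z) = Mul(7, Pow(z, 2)) (Function('N')(z) = Mul(Pow(z, 2), 7) = Mul(7, Pow(z, 2)))
Mul(Mul(Add(4187894, -258559), Pow(Add(Function('N')(1321), -3669583), -1)), Pow(Mul(Add(S, 259), -1576), -1)) = Mul(Mul(Add(4187894, -258559), Pow(Add(Mul(7, Pow(1321, 2)), -3669583), -1)), Pow(Mul(Add(928, 259), -1576), -1)) = Mul(Mul(3929335, Pow(Add(Mul(7, 1745041), -3669583), -1)), Pow(Mul(1187, -1576), -1)) = Mul(Mul(3929335, Pow(Add(12215287, -3669583), -1)), Pow(-1870712, -1)) = Mul(Mul(3929335, Pow(8545704, -1)), Rational(-1, 1870712)) = Mul(Mul(3929335, Rational(1, 8545704)), Rational(-1, 1870712)) = Mul(Rational(3929335, 8545704), Rational(-1, 1870712)) = Rational(-3929335, 15986551021248)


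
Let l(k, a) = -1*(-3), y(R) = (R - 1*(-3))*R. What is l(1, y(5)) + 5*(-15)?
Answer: -72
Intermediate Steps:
y(R) = R*(3 + R) (y(R) = (R + 3)*R = (3 + R)*R = R*(3 + R))
l(k, a) = 3
l(1, y(5)) + 5*(-15) = 3 + 5*(-15) = 3 - 75 = -72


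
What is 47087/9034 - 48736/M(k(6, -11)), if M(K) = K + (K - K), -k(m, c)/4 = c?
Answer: -109552299/99374 ≈ -1102.4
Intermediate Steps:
k(m, c) = -4*c
M(K) = K (M(K) = K + 0 = K)
47087/9034 - 48736/M(k(6, -11)) = 47087/9034 - 48736/((-4*(-11))) = 47087*(1/9034) - 48736/44 = 47087/9034 - 48736*1/44 = 47087/9034 - 12184/11 = -109552299/99374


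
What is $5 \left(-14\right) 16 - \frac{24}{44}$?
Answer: $- \frac{12326}{11} \approx -1120.5$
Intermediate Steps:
$5 \left(-14\right) 16 - \frac{24}{44} = \left(-70\right) 16 - \frac{6}{11} = -1120 - \frac{6}{11} = - \frac{12326}{11}$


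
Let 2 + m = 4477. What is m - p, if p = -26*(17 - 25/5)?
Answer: 4787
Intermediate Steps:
p = -312 (p = -26*(17 - 25*⅕) = -26*(17 - 5) = -26*12 = -312)
m = 4475 (m = -2 + 4477 = 4475)
m - p = 4475 - 1*(-312) = 4475 + 312 = 4787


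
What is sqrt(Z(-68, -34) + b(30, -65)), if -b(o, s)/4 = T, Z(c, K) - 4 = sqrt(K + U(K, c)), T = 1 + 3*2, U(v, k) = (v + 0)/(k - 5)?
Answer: 2*sqrt(-31974 + 219*I*sqrt(1241))/73 ≈ 0.58683 + 4.934*I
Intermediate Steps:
U(v, k) = v/(-5 + k)
T = 7 (T = 1 + 6 = 7)
Z(c, K) = 4 + sqrt(K + K/(-5 + c))
b(o, s) = -28 (b(o, s) = -4*7 = -28)
sqrt(Z(-68, -34) + b(30, -65)) = sqrt((4 + sqrt(-34*(-4 - 68)/(-5 - 68))) - 28) = sqrt((4 + sqrt(-34*(-72)/(-73))) - 28) = sqrt((4 + sqrt(-34*(-1/73)*(-72))) - 28) = sqrt((4 + sqrt(-2448/73)) - 28) = sqrt((4 + 12*I*sqrt(1241)/73) - 28) = sqrt(-24 + 12*I*sqrt(1241)/73)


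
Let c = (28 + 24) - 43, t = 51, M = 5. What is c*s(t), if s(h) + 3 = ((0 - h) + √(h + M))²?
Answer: 23886 - 1836*√14 ≈ 17016.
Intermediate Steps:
c = 9 (c = 52 - 43 = 9)
s(h) = -3 + (√(5 + h) - h)² (s(h) = -3 + ((0 - h) + √(h + 5))² = -3 + (-h + √(5 + h))² = -3 + (√(5 + h) - h)²)
c*s(t) = 9*(-3 + (51 - √(5 + 51))²) = 9*(-3 + (51 - √56)²) = 9*(-3 + (51 - 2*√14)²) = -27 + 9*(51 - 2*√14)²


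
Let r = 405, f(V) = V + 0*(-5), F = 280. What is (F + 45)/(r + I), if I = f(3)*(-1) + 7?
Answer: 325/409 ≈ 0.79462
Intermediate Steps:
f(V) = V (f(V) = V + 0 = V)
I = 4 (I = 3*(-1) + 7 = -3 + 7 = 4)
(F + 45)/(r + I) = (280 + 45)/(405 + 4) = 325/409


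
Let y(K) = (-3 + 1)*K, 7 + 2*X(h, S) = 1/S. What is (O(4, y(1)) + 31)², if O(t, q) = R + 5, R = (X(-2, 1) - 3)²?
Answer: 5184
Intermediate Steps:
X(h, S) = -7/2 + 1/(2*S)
R = 36 (R = ((½)*(1 - 7*1)/1 - 3)² = ((½)*1*(1 - 7) - 3)² = ((½)*1*(-6) - 3)² = (-3 - 3)² = (-6)² = 36)
y(K) = -2*K
O(t, q) = 41 (O(t, q) = 36 + 5 = 41)
(O(4, y(1)) + 31)² = (41 + 31)² = 72² = 5184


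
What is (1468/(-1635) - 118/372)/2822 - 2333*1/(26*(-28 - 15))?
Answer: 111209099907/53303657420 ≈ 2.0863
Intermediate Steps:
(1468/(-1635) - 118/372)/2822 - 2333*1/(26*(-28 - 15)) = (1468*(-1/1635) - 118*1/372)*(1/2822) - 2333/(26*(-43)) = (-1468/1635 - 59/186)*(1/2822) - 2333/(-1118) = -41057/33790*1/2822 - 2333*(-1/1118) = -41057/95355380 + 2333/1118 = 111209099907/53303657420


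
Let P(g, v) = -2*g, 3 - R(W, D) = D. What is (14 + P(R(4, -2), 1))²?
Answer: 16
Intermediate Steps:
R(W, D) = 3 - D
(14 + P(R(4, -2), 1))² = (14 - 2*(3 - 1*(-2)))² = (14 - 2*(3 + 2))² = (14 - 2*5)² = (14 - 10)² = 4² = 16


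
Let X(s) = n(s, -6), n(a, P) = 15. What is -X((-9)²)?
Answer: -15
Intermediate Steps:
X(s) = 15
-X((-9)²) = -1*15 = -15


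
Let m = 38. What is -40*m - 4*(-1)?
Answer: -1516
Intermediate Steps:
-40*m - 4*(-1) = -40*38 - 4*(-1) = -1520 + 4 = -1516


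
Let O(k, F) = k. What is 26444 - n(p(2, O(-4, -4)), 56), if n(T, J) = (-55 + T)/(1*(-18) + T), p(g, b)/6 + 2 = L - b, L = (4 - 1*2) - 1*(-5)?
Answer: 951985/36 ≈ 26444.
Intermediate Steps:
L = 7 (L = (4 - 2) + 5 = 2 + 5 = 7)
p(g, b) = 30 - 6*b (p(g, b) = -12 + 6*(7 - b) = -12 + (42 - 6*b) = 30 - 6*b)
n(T, J) = (-55 + T)/(-18 + T)
26444 - n(p(2, O(-4, -4)), 56) = 26444 - (-55 + (30 - 6*(-4)))/(-18 + (30 - 6*(-4))) = 26444 - (-55 + (30 + 24))/(-18 + (30 + 24)) = 26444 - (-55 + 54)/(-18 + 54) = 26444 - (-1)/36 = 26444 - 1*(-1/36) = 26444 + 1/36 = 951985/36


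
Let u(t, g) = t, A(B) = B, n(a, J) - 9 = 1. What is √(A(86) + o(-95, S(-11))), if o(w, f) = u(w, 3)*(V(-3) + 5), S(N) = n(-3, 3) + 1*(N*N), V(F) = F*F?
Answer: 2*I*√311 ≈ 35.27*I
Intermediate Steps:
n(a, J) = 10 (n(a, J) = 9 + 1 = 10)
V(F) = F²
S(N) = 10 + N² (S(N) = 10 + 1*(N*N) = 10 + 1*N² = 10 + N²)
o(w, f) = 14*w (o(w, f) = w*((-3)² + 5) = w*(9 + 5) = w*14 = 14*w)
√(A(86) + o(-95, S(-11))) = √(86 + 14*(-95)) = √(86 - 1330) = √(-1244) = 2*I*√311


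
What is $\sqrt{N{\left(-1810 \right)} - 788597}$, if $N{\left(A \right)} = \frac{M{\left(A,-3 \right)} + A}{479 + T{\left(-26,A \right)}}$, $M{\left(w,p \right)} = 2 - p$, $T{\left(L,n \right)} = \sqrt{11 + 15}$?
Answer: $\frac{\sqrt{-377739768 - 788597 \sqrt{26}}}{\sqrt{479 + \sqrt{26}}} \approx 888.03 i$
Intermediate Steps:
$T{\left(L,n \right)} = \sqrt{26}$
$N{\left(A \right)} = \frac{5 + A}{479 + \sqrt{26}}$ ($N{\left(A \right)} = \frac{\left(2 - -3\right) + A}{479 + \sqrt{26}} = \frac{\left(2 + 3\right) + A}{479 + \sqrt{26}} = \frac{5 + A}{479 + \sqrt{26}}$)
$\sqrt{N{\left(-1810 \right)} - 788597} = \sqrt{\frac{5 - 1810}{479 + \sqrt{26}} - 788597} = \sqrt{\frac{1}{479 + \sqrt{26}} \left(-1805\right) - 788597} = \sqrt{- \frac{1805}{479 + \sqrt{26}} - 788597} = \sqrt{-788597 - \frac{1805}{479 + \sqrt{26}}}$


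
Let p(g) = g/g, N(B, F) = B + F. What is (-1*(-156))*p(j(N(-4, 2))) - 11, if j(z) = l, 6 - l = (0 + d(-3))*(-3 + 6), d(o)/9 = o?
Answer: 145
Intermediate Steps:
d(o) = 9*o
l = 87 (l = 6 - (0 + 9*(-3))*(-3 + 6) = 6 - (0 - 27)*3 = 6 - (-27)*3 = 6 - 1*(-81) = 6 + 81 = 87)
j(z) = 87
p(g) = 1
(-1*(-156))*p(j(N(-4, 2))) - 11 = -1*(-156)*1 - 11 = 156*1 - 11 = 156 - 11 = 145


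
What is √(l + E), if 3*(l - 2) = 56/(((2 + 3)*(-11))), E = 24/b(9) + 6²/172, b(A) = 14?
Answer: √8840816985/49665 ≈ 1.8932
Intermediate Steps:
E = 579/301 (E = 24/14 + 6²/172 = 24*(1/14) + 36*(1/172) = 12/7 + 9/43 = 579/301 ≈ 1.9236)
l = 274/165 (l = 2 + (56/(((2 + 3)*(-11))))/3 = 2 + (56/((5*(-11))))/3 = 2 + (56/(-55))/3 = 2 + (56*(-1/55))/3 = 2 + (⅓)*(-56/55) = 2 - 56/165 = 274/165 ≈ 1.6606)
√(l + E) = √(274/165 + 579/301) = √(178009/49665) = √8840816985/49665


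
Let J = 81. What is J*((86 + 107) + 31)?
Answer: 18144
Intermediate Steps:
J*((86 + 107) + 31) = 81*((86 + 107) + 31) = 81*(193 + 31) = 81*224 = 18144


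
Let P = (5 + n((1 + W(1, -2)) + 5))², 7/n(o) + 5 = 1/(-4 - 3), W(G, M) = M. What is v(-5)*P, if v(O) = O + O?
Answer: -85805/648 ≈ -132.42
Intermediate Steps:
v(O) = 2*O
n(o) = -49/36 (n(o) = 7/(-5 + 1/(-4 - 3)) = 7/(-5 + 1/(-7)) = 7/(-5 - ⅐) = 7/(-36/7) = 7*(-7/36) = -49/36)
P = 17161/1296 (P = (5 - 49/36)² = (131/36)² = 17161/1296 ≈ 13.242)
v(-5)*P = (2*(-5))*(17161/1296) = -10*17161/1296 = -85805/648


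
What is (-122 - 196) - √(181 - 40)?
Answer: -318 - √141 ≈ -329.87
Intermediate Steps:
(-122 - 196) - √(181 - 40) = -318 - √141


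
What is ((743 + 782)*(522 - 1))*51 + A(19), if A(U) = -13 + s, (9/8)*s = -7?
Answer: 364686802/9 ≈ 4.0521e+7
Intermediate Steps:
s = -56/9 (s = (8/9)*(-7) = -56/9 ≈ -6.2222)
A(U) = -173/9 (A(U) = -13 - 56/9 = -173/9)
((743 + 782)*(522 - 1))*51 + A(19) = ((743 + 782)*(522 - 1))*51 - 173/9 = (1525*521)*51 - 173/9 = 794525*51 - 173/9 = 40520775 - 173/9 = 364686802/9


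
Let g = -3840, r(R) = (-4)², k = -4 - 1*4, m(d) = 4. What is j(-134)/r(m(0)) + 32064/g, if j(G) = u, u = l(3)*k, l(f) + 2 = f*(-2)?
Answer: -87/20 ≈ -4.3500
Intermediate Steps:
l(f) = -2 - 2*f (l(f) = -2 + f*(-2) = -2 - 2*f)
k = -8 (k = -4 - 4 = -8)
u = 64 (u = (-2 - 2*3)*(-8) = (-2 - 6)*(-8) = -8*(-8) = 64)
j(G) = 64
r(R) = 16
j(-134)/r(m(0)) + 32064/g = 64/16 + 32064/(-3840) = 64*(1/16) + 32064*(-1/3840) = 4 - 167/20 = -87/20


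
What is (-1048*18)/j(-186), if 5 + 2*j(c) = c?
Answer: 37728/191 ≈ 197.53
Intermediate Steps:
j(c) = -5/2 + c/2
(-1048*18)/j(-186) = (-1048*18)/(-5/2 + (1/2)*(-186)) = -18864/(-5/2 - 93) = -18864/(-191/2) = -18864*(-2/191) = 37728/191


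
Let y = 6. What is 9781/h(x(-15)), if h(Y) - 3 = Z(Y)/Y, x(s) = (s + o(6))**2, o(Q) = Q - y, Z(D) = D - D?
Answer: 9781/3 ≈ 3260.3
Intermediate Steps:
Z(D) = 0
o(Q) = -6 + Q (o(Q) = Q - 1*6 = Q - 6 = -6 + Q)
x(s) = s**2 (x(s) = (s + (-6 + 6))**2 = (s + 0)**2 = s**2)
h(Y) = 3 (h(Y) = 3 + 0/Y = 3 + 0 = 3)
9781/h(x(-15)) = 9781/3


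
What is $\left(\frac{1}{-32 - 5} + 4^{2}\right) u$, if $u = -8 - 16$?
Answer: $- \frac{14184}{37} \approx -383.35$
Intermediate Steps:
$u = -24$
$\left(\frac{1}{-32 - 5} + 4^{2}\right) u = \left(\frac{1}{-32 - 5} + 4^{2}\right) \left(-24\right) = \left(\frac{1}{-37} + 16\right) \left(-24\right) = \left(- \frac{1}{37} + 16\right) \left(-24\right) = \frac{591}{37} \left(-24\right) = - \frac{14184}{37}$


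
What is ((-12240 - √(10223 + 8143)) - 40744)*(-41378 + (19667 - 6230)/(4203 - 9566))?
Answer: 11758402724584/5363 + 221923651*√18366/5363 ≈ 2.1981e+9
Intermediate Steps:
((-12240 - √(10223 + 8143)) - 40744)*(-41378 + (19667 - 6230)/(4203 - 9566)) = ((-12240 - √18366) - 40744)*(-41378 + 13437/(-5363)) = (-52984 - √18366)*(-41378 + 13437*(-1/5363)) = (-52984 - √18366)*(-41378 - 13437/5363) = (-52984 - √18366)*(-221923651/5363) = 11758402724584/5363 + 221923651*√18366/5363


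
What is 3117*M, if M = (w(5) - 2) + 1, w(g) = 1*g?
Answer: 12468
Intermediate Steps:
w(g) = g
M = 4 (M = (5 - 2) + 1 = 3 + 1 = 4)
3117*M = 3117*4 = 12468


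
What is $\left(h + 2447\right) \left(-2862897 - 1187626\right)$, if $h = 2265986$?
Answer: $-9188340040459$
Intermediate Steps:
$\left(h + 2447\right) \left(-2862897 - 1187626\right) = \left(2265986 + 2447\right) \left(-2862897 - 1187626\right) = 2268433 \left(-4050523\right) = -9188340040459$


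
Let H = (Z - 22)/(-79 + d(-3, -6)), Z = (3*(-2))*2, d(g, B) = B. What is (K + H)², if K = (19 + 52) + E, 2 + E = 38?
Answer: 288369/25 ≈ 11535.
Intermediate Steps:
E = 36 (E = -2 + 38 = 36)
Z = -12 (Z = -6*2 = -12)
H = ⅖ (H = (-12 - 22)/(-79 - 6) = -34/(-85) = -34*(-1/85) = ⅖ ≈ 0.40000)
K = 107 (K = (19 + 52) + 36 = 71 + 36 = 107)
(K + H)² = (107 + ⅖)² = (537/5)² = 288369/25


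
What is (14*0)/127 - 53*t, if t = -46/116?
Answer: 1219/58 ≈ 21.017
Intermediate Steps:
t = -23/58 (t = -46*1/116 = -23/58 ≈ -0.39655)
(14*0)/127 - 53*t = (14*0)/127 - 53*(-23/58) = 0*(1/127) + 1219/58 = 0 + 1219/58 = 1219/58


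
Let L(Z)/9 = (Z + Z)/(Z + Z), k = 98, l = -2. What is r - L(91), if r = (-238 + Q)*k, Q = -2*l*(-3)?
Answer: -24509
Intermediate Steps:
Q = -12 (Q = -2*(-2)*(-3) = 4*(-3) = -12)
L(Z) = 9 (L(Z) = 9*((Z + Z)/(Z + Z)) = 9*((2*Z)/((2*Z))) = 9*((2*Z)*(1/(2*Z))) = 9*1 = 9)
r = -24500 (r = (-238 - 12)*98 = -250*98 = -24500)
r - L(91) = -24500 - 1*9 = -24500 - 9 = -24509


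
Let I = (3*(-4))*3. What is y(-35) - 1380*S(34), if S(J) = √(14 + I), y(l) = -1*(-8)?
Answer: 8 - 1380*I*√22 ≈ 8.0 - 6472.8*I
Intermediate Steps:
y(l) = 8
I = -36 (I = -12*3 = -36)
S(J) = I*√22 (S(J) = √(14 - 36) = √(-22) = I*√22)
y(-35) - 1380*S(34) = 8 - 1380*I*√22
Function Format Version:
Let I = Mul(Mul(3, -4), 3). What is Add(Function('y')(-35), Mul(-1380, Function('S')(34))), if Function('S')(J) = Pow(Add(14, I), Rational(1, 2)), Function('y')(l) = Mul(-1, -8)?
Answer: Add(8, Mul(-1380, I, Pow(22, Rational(1, 2)))) ≈ Add(8.0000, Mul(-6472.8, I))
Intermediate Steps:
Function('y')(l) = 8
I = -36 (I = Mul(-12, 3) = -36)
Function('S')(J) = Mul(I, Pow(22, Rational(1, 2))) (Function('S')(J) = Pow(Add(14, -36), Rational(1, 2)) = Pow(-22, Rational(1, 2)) = Mul(I, Pow(22, Rational(1, 2))))
Add(Function('y')(-35), Mul(-1380, Function('S')(34))) = Add(8, Mul(-1380, Mul(I, Pow(22, Rational(1, 2))))) = Add(8, Mul(-1380, I, Pow(22, Rational(1, 2))))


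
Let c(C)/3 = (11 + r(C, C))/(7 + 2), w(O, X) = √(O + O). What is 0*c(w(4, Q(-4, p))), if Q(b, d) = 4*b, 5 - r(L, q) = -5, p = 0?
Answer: 0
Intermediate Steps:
r(L, q) = 10 (r(L, q) = 5 - 1*(-5) = 5 + 5 = 10)
w(O, X) = √2*√O (w(O, X) = √(2*O) = √2*√O)
c(C) = 7 (c(C) = 3*((11 + 10)/(7 + 2)) = 3*(21/9) = 3*(21*(⅑)) = 3*(7/3) = 7)
0*c(w(4, Q(-4, p))) = 0*7 = 0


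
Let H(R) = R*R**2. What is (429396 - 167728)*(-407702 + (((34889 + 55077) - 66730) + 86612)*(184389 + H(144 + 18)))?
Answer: 127504589464100552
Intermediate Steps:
H(R) = R**3
(429396 - 167728)*(-407702 + (((34889 + 55077) - 66730) + 86612)*(184389 + H(144 + 18))) = (429396 - 167728)*(-407702 + (((34889 + 55077) - 66730) + 86612)*(184389 + (144 + 18)**3)) = 261668*(-407702 + ((89966 - 66730) + 86612)*(184389 + 162**3)) = 261668*(-407702 + (23236 + 86612)*(184389 + 4251528)) = 261668*(-407702 + 109848*4435917) = 261668*(-407702 + 487276610616) = 261668*487276202914 = 127504589464100552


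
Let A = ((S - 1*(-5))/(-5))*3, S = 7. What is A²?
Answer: 1296/25 ≈ 51.840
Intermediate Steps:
A = -36/5 (A = ((7 - 1*(-5))/(-5))*3 = ((7 + 5)*(-⅕))*3 = (12*(-⅕))*3 = -12/5*3 = -36/5 ≈ -7.2000)
A² = (-36/5)² = 1296/25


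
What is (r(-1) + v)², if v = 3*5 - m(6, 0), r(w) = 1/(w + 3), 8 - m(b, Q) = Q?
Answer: 225/4 ≈ 56.250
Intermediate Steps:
m(b, Q) = 8 - Q
r(w) = 1/(3 + w)
v = 7 (v = 3*5 - (8 - 1*0) = 15 - (8 + 0) = 15 - 1*8 = 15 - 8 = 7)
(r(-1) + v)² = (1/(3 - 1) + 7)² = (1/2 + 7)² = (½ + 7)² = (15/2)² = 225/4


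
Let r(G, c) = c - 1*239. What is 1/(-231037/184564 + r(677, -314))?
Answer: -184564/102294929 ≈ -0.0018042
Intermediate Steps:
r(G, c) = -239 + c (r(G, c) = c - 239 = -239 + c)
1/(-231037/184564 + r(677, -314)) = 1/(-231037/184564 + (-239 - 314)) = 1/(-231037*1/184564 - 553) = 1/(-231037/184564 - 553) = 1/(-102294929/184564) = -184564/102294929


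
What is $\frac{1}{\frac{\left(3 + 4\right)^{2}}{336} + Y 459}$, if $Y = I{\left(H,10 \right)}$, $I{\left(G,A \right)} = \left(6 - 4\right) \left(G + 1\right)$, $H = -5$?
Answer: $- \frac{48}{176249} \approx -0.00027234$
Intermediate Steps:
$I{\left(G,A \right)} = 2 + 2 G$ ($I{\left(G,A \right)} = 2 \left(1 + G\right) = 2 + 2 G$)
$Y = -8$ ($Y = 2 + 2 \left(-5\right) = 2 - 10 = -8$)
$\frac{1}{\frac{\left(3 + 4\right)^{2}}{336} + Y 459} = \frac{1}{\frac{\left(3 + 4\right)^{2}}{336} - 3672} = \frac{1}{7^{2} \cdot \frac{1}{336} - 3672} = \frac{1}{49 \cdot \frac{1}{336} - 3672} = \frac{1}{\frac{7}{48} - 3672} = \frac{1}{- \frac{176249}{48}} = - \frac{48}{176249}$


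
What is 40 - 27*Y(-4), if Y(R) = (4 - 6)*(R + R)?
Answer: -392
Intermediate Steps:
Y(R) = -4*R
40 - 27*Y(-4) = 40 - (-108)*(-4) = 40 - 27*16 = 40 - 432 = -392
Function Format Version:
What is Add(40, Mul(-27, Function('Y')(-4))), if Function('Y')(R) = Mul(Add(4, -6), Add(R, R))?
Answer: -392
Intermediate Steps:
Function('Y')(R) = Mul(-4, R) (Function('Y')(R) = Mul(-2, Mul(2, R)) = Mul(-4, R))
Add(40, Mul(-27, Function('Y')(-4))) = Add(40, Mul(-27, Mul(-4, -4))) = Add(40, Mul(-27, 16)) = Add(40, -432) = -392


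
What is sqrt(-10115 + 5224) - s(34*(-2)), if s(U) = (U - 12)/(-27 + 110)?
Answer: 80/83 + I*sqrt(4891) ≈ 0.96386 + 69.936*I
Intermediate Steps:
s(U) = -12/83 + U/83 (s(U) = (-12 + U)/83 = (-12 + U)*(1/83) = -12/83 + U/83)
sqrt(-10115 + 5224) - s(34*(-2)) = sqrt(-10115 + 5224) - (-12/83 + (34*(-2))/83) = sqrt(-4891) - (-12/83 + (1/83)*(-68)) = I*sqrt(4891) - (-12/83 - 68/83) = I*sqrt(4891) - 1*(-80/83) = I*sqrt(4891) + 80/83 = 80/83 + I*sqrt(4891)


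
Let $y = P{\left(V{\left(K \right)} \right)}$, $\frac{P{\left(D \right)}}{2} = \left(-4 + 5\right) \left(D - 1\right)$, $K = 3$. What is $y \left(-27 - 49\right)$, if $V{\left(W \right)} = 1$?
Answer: $0$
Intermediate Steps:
$P{\left(D \right)} = -2 + 2 D$ ($P{\left(D \right)} = 2 \left(-4 + 5\right) \left(D - 1\right) = 2 \cdot 1 \left(-1 + D\right) = 2 \left(-1 + D\right) = -2 + 2 D$)
$y = 0$ ($y = -2 + 2 \cdot 1 = -2 + 2 = 0$)
$y \left(-27 - 49\right) = 0 \left(-27 - 49\right) = 0 \left(-76\right) = 0$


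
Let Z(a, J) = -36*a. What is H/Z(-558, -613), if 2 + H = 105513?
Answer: 105511/20088 ≈ 5.2524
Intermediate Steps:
H = 105511 (H = -2 + 105513 = 105511)
H/Z(-558, -613) = 105511/((-36*(-558))) = 105511/20088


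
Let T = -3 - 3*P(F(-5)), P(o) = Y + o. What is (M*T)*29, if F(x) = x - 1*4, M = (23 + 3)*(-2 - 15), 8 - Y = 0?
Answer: 0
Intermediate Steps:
Y = 8 (Y = 8 - 1*0 = 8 + 0 = 8)
M = -442 (M = 26*(-17) = -442)
F(x) = -4 + x (F(x) = x - 4 = -4 + x)
P(o) = 8 + o
T = 0 (T = -3 - 3*(8 + (-4 - 5)) = -3 - 3*(8 - 9) = -3 - 3*(-1) = -3 + 3 = 0)
(M*T)*29 = -442*0*29 = 0*29 = 0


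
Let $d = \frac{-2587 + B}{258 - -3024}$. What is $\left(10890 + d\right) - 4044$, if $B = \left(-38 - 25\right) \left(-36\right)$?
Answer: $\frac{22468253}{3282} \approx 6845.9$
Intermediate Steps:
$B = 2268$ ($B = \left(-63\right) \left(-36\right) = 2268$)
$d = - \frac{319}{3282}$ ($d = \frac{-2587 + 2268}{258 - -3024} = - \frac{319}{258 + \left(-1147 + 4171\right)} = - \frac{319}{258 + 3024} = - \frac{319}{3282} \approx -0.097197$)
$\left(10890 + d\right) - 4044 = \left(10890 - \frac{319}{3282}\right) - 4044 = \frac{35740661}{3282} - 4044 = \frac{22468253}{3282}$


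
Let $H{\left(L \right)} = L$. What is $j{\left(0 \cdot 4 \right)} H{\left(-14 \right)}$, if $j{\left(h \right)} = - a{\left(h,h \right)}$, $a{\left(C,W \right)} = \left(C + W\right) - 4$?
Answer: $-56$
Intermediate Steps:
$a{\left(C,W \right)} = -4 + C + W$
$j{\left(h \right)} = 4 - 2 h$ ($j{\left(h \right)} = - (-4 + h + h) = - (-4 + 2 h) = 4 - 2 h$)
$j{\left(0 \cdot 4 \right)} H{\left(-14 \right)} = \left(4 - 2 \cdot 0 \cdot 4\right) \left(-14\right) = \left(4 - 0\right) \left(-14\right) = \left(4 + 0\right) \left(-14\right) = 4 \left(-14\right) = -56$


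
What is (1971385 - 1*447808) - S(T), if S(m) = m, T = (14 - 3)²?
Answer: 1523456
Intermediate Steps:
T = 121 (T = 11² = 121)
(1971385 - 1*447808) - S(T) = (1971385 - 1*447808) - 1*121 = (1971385 - 447808) - 121 = 1523577 - 121 = 1523456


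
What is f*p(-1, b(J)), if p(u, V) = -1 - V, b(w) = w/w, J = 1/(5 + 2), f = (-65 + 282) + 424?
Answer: -1282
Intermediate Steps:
f = 641 (f = 217 + 424 = 641)
J = 1/7 ≈ 0.14286
b(w) = 1
f*p(-1, b(J)) = 641*(-1 - 1*1) = 641*(-1 - 1) = 641*(-2) = -1282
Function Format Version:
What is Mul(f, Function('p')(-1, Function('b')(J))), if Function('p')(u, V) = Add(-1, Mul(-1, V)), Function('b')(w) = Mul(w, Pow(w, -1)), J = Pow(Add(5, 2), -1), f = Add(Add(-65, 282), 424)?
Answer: -1282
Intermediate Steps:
f = 641 (f = Add(217, 424) = 641)
J = Rational(1, 7) (J = Pow(7, -1) = Rational(1, 7) ≈ 0.14286)
Function('b')(w) = 1
Mul(f, Function('p')(-1, Function('b')(J))) = Mul(641, Add(-1, Mul(-1, 1))) = Mul(641, Add(-1, -1)) = Mul(641, -2) = -1282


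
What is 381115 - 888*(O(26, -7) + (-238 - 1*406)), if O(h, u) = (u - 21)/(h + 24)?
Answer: 23837107/25 ≈ 9.5348e+5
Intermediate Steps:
O(h, u) = (-21 + u)/(24 + h)
381115 - 888*(O(26, -7) + (-238 - 1*406)) = 381115 - 888*((-21 - 7)/(24 + 26) + (-238 - 1*406)) = 381115 - 888*(-28/50 + (-238 - 406)) = 381115 - 888*((1/50)*(-28) - 644) = 381115 - 888*(-14/25 - 644) = 381115 - 888*(-16114)/25 = 381115 - 1*(-14309232/25) = 381115 + 14309232/25 = 23837107/25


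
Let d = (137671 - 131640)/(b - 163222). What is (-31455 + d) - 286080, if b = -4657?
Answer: -53307464296/167879 ≈ -3.1754e+5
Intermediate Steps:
d = -6031/167879 (d = (137671 - 131640)/(-4657 - 163222) = 6031/(-167879) = 6031*(-1/167879) = -6031/167879 ≈ -0.035925)
(-31455 + d) - 286080 = (-31455 - 6031/167879) - 286080 = -5280639976/167879 - 286080 = -53307464296/167879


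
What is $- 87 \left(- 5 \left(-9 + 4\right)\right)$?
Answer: $-2175$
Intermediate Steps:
$- 87 \left(- 5 \left(-9 + 4\right)\right) = - 87 \left(\left(-5\right) \left(-5\right)\right) = \left(-87\right) 25 = -2175$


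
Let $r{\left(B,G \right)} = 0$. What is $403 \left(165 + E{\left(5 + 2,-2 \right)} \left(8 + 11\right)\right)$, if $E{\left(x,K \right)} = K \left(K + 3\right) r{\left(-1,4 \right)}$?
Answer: $66495$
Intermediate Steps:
$E{\left(x,K \right)} = 0$ ($E{\left(x,K \right)} = K \left(K + 3\right) 0 = K \left(3 + K\right) 0 = 0$)
$403 \left(165 + E{\left(5 + 2,-2 \right)} \left(8 + 11\right)\right) = 403 \left(165 + 0 \left(8 + 11\right)\right) = 403 \left(165 + 0 \cdot 19\right) = 403 \left(165 + 0\right) = 403 \cdot 165 = 66495$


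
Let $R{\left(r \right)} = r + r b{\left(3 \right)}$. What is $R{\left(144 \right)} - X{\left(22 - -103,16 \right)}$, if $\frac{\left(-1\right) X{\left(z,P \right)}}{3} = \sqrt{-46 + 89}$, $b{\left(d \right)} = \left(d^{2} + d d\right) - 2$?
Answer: $2448 + 3 \sqrt{43} \approx 2467.7$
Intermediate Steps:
$b{\left(d \right)} = -2 + 2 d^{2}$ ($b{\left(d \right)} = \left(d^{2} + d^{2}\right) - 2 = 2 d^{2} - 2 = -2 + 2 d^{2}$)
$R{\left(r \right)} = 17 r$ ($R{\left(r \right)} = r + r \left(-2 + 2 \cdot 3^{2}\right) = r + r \left(-2 + 2 \cdot 9\right) = r + r \left(-2 + 18\right) = r + r 16 = r + 16 r = 17 r$)
$X{\left(z,P \right)} = - 3 \sqrt{43}$ ($X{\left(z,P \right)} = - 3 \sqrt{-46 + 89} = - 3 \sqrt{43}$)
$R{\left(144 \right)} - X{\left(22 - -103,16 \right)} = 17 \cdot 144 - - 3 \sqrt{43} = 2448 + 3 \sqrt{43}$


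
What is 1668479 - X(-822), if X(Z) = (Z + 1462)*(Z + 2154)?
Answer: 815999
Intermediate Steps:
X(Z) = (1462 + Z)*(2154 + Z)
1668479 - X(-822) = 1668479 - (3149148 + (-822)² + 3616*(-822)) = 1668479 - (3149148 + 675684 - 2972352) = 1668479 - 1*852480 = 1668479 - 852480 = 815999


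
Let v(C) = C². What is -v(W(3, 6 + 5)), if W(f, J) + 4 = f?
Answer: -1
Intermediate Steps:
W(f, J) = -4 + f
-v(W(3, 6 + 5)) = -(-4 + 3)² = -1*(-1)² = -1*1 = -1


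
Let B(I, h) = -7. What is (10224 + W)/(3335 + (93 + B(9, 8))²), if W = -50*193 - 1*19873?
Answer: -919/511 ≈ -1.7984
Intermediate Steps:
W = -29523 (W = -9650 - 19873 = -29523)
(10224 + W)/(3335 + (93 + B(9, 8))²) = (10224 - 29523)/(3335 + (93 - 7)²) = -19299/(3335 + 86²) = -19299/(3335 + 7396) = -19299/10731 = -19299*1/10731 = -919/511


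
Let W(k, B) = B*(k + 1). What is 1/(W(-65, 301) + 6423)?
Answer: -1/12841 ≈ -7.7876e-5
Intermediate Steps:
W(k, B) = B*(1 + k)
1/(W(-65, 301) + 6423) = 1/(301*(1 - 65) + 6423) = 1/(301*(-64) + 6423) = 1/(-19264 + 6423) = 1/(-12841) = -1/12841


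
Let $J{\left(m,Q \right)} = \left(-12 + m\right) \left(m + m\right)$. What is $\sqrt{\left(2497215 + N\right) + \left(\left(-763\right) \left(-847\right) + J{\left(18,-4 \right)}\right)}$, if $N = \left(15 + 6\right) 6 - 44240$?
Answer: $\sqrt{3099578} \approx 1760.6$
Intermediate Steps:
$J{\left(m,Q \right)} = 2 m \left(-12 + m\right)$ ($J{\left(m,Q \right)} = \left(-12 + m\right) 2 m = 2 m \left(-12 + m\right)$)
$N = -44114$ ($N = 21 \cdot 6 - 44240 = 126 - 44240 = -44114$)
$\sqrt{\left(2497215 + N\right) + \left(\left(-763\right) \left(-847\right) + J{\left(18,-4 \right)}\right)} = \sqrt{\left(2497215 - 44114\right) + \left(\left(-763\right) \left(-847\right) + 2 \cdot 18 \left(-12 + 18\right)\right)} = \sqrt{2453101 + \left(646261 + 2 \cdot 18 \cdot 6\right)} = \sqrt{2453101 + \left(646261 + 216\right)} = \sqrt{2453101 + 646477} = \sqrt{3099578}$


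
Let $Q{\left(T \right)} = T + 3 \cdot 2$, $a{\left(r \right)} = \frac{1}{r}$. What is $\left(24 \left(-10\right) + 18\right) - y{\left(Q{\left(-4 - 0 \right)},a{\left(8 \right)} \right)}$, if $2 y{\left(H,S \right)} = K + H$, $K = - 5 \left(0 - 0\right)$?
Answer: $-223$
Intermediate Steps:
$K = 0$ ($K = - 5 \left(0 + 0\right) = \left(-5\right) 0 = 0$)
$Q{\left(T \right)} = 6 + T$ ($Q{\left(T \right)} = T + 6 = 6 + T$)
$y{\left(H,S \right)} = \frac{H}{2}$ ($y{\left(H,S \right)} = \frac{0 + H}{2} = \frac{H}{2}$)
$\left(24 \left(-10\right) + 18\right) - y{\left(Q{\left(-4 - 0 \right)},a{\left(8 \right)} \right)} = \left(24 \left(-10\right) + 18\right) - \frac{6 - 4}{2} = \left(-240 + 18\right) - \frac{6 + \left(-4 + 0\right)}{2} = -222 - \frac{6 - 4}{2} = -222 - \frac{1}{2} \cdot 2 = -222 - 1 = -223$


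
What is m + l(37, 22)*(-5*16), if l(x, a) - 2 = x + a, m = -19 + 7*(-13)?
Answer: -4990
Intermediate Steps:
m = -110 (m = -19 - 91 = -110)
l(x, a) = 2 + a + x (l(x, a) = 2 + (x + a) = 2 + (a + x) = 2 + a + x)
m + l(37, 22)*(-5*16) = -110 + (2 + 22 + 37)*(-5*16) = -110 + 61*(-80) = -110 - 4880 = -4990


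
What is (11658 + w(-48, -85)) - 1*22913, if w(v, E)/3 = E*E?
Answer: 10420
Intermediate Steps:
w(v, E) = 3*E**2 (w(v, E) = 3*(E*E) = 3*E**2)
(11658 + w(-48, -85)) - 1*22913 = (11658 + 3*(-85)**2) - 1*22913 = (11658 + 3*7225) - 22913 = (11658 + 21675) - 22913 = 33333 - 22913 = 10420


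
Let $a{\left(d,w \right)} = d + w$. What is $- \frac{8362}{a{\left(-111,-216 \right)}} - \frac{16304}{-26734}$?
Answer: $\frac{114440558}{4371009} \approx 26.182$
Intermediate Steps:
$- \frac{8362}{a{\left(-111,-216 \right)}} - \frac{16304}{-26734} = - \frac{8362}{-111 - 216} - \frac{16304}{-26734} = - \frac{8362}{-327} - - \frac{8152}{13367} = \left(-8362\right) \left(- \frac{1}{327}\right) + \frac{8152}{13367} = \frac{8362}{327} + \frac{8152}{13367} = \frac{114440558}{4371009}$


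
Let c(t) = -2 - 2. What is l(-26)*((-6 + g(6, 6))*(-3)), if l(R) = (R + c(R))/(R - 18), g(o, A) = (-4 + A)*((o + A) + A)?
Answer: -675/11 ≈ -61.364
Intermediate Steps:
c(t) = -4
g(o, A) = (-4 + A)*(o + 2*A) (g(o, A) = (-4 + A)*((A + o) + A) = (-4 + A)*(o + 2*A))
l(R) = (-4 + R)/(-18 + R) (l(R) = (R - 4)/(R - 18) = (-4 + R)/(-18 + R))
l(-26)*((-6 + g(6, 6))*(-3)) = ((-4 - 26)/(-18 - 26))*((-6 + (-8*6 - 4*6 + 2*6² + 6*6))*(-3)) = (-30/(-44))*((-6 + (-48 - 24 + 2*36 + 36))*(-3)) = (-1/44*(-30))*((-6 + (-48 - 24 + 72 + 36))*(-3)) = 15*((-6 + 36)*(-3))/22 = 15*(30*(-3))/22 = (15/22)*(-90) = -675/11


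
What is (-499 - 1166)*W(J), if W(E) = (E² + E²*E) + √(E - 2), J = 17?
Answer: -8661330 - 1665*√15 ≈ -8.6678e+6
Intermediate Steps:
W(E) = E² + E³ + √(-2 + E) (W(E) = (E² + E³) + √(-2 + E) = E² + E³ + √(-2 + E))
(-499 - 1166)*W(J) = (-499 - 1166)*(17² + 17³ + √(-2 + 17)) = -1665*(289 + 4913 + √15) = -1665*(5202 + √15) = -8661330 - 1665*√15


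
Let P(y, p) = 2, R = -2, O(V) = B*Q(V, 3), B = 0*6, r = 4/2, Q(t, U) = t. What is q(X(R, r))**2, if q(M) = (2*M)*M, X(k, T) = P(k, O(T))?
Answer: 64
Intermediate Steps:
r = 2 (r = 4*(1/2) = 2)
B = 0
O(V) = 0 (O(V) = 0*V = 0)
X(k, T) = 2
q(M) = 2*M**2
q(X(R, r))**2 = (2*2**2)**2 = (2*4)**2 = 8**2 = 64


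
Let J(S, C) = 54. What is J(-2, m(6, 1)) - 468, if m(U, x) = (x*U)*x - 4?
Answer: -414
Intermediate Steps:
m(U, x) = -4 + U*x² (m(U, x) = (U*x)*x - 4 = U*x² - 4 = -4 + U*x²)
J(-2, m(6, 1)) - 468 = 54 - 468 = -414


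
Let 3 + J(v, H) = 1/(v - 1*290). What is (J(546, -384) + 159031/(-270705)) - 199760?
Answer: -13843712227471/69300480 ≈ -1.9976e+5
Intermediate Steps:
J(v, H) = -3 + 1/(-290 + v) (J(v, H) = -3 + 1/(v - 1*290) = -3 + 1/(v - 290) = -3 + 1/(-290 + v))
(J(546, -384) + 159031/(-270705)) - 199760 = ((871 - 3*546)/(-290 + 546) + 159031/(-270705)) - 199760 = ((871 - 1638)/256 + 159031*(-1/270705)) - 199760 = ((1/256)*(-767) - 159031/270705) - 199760 = (-767/256 - 159031/270705) - 199760 = -248342671/69300480 - 199760 = -13843712227471/69300480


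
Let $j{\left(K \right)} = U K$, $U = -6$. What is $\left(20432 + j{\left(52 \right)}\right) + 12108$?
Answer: $32228$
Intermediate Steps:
$j{\left(K \right)} = - 6 K$
$\left(20432 + j{\left(52 \right)}\right) + 12108 = \left(20432 - 312\right) + 12108 = 20120 + 12108 = 32228$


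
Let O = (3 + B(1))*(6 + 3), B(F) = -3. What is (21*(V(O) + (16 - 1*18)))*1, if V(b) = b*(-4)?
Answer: -42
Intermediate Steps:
O = 0 (O = (3 - 3)*(6 + 3) = 0*9 = 0)
V(b) = -4*b
(21*(V(O) + (16 - 1*18)))*1 = (21*(-4*0 + (16 - 1*18)))*1 = (21*(0 + (16 - 18)))*1 = (21*(0 - 2))*1 = (21*(-2))*1 = -42*1 = -42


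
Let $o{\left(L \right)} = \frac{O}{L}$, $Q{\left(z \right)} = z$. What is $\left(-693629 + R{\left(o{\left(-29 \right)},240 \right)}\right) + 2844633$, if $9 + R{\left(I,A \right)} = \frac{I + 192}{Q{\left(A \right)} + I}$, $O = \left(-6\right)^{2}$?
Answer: $\frac{1241124576}{577} \approx 2.151 \cdot 10^{6}$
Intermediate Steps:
$O = 36$
$o{\left(L \right)} = \frac{36}{L}$
$R{\left(I,A \right)} = -9 + \frac{192 + I}{A + I}$ ($R{\left(I,A \right)} = -9 + \frac{I + 192}{A + I} = -9 + \frac{192 + I}{A + I}$)
$\left(-693629 + R{\left(o{\left(-29 \right)},240 \right)}\right) + 2844633 = \left(-693629 + \frac{192 - 2160 - 8 \frac{36}{-29}}{240 + \frac{36}{-29}}\right) + 2844633 = \left(-693629 + \frac{192 - 2160 - 8 \cdot 36 \left(- \frac{1}{29}\right)}{240 + 36 \left(- \frac{1}{29}\right)}\right) + 2844633 = \left(-693629 + \frac{192 - 2160 - - \frac{288}{29}}{240 - \frac{36}{29}}\right) + 2844633 = \left(-693629 + \frac{192 - 2160 + \frac{288}{29}}{\frac{6924}{29}}\right) + 2844633 = \left(-693629 + \frac{29}{6924} \left(- \frac{56784}{29}\right)\right) + 2844633 = \left(-693629 - \frac{4732}{577}\right) + 2844633 = - \frac{400228665}{577} + 2844633 = \frac{1241124576}{577}$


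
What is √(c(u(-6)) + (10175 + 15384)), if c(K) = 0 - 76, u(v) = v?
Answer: √25483 ≈ 159.63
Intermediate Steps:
c(K) = -76
√(c(u(-6)) + (10175 + 15384)) = √(-76 + (10175 + 15384)) = √(-76 + 25559) = √25483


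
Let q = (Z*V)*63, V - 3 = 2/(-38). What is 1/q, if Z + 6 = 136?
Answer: 19/458640 ≈ 4.1427e-5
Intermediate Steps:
V = 56/19 (V = 3 + 2/(-38) = 3 + 2*(-1/38) = 3 - 1/19 = 56/19 ≈ 2.9474)
Z = 130 (Z = -6 + 136 = 130)
q = 458640/19 (q = (130*(56/19))*63 = (7280/19)*63 = 458640/19 ≈ 24139.)
1/q = 1/(458640/19) = 19/458640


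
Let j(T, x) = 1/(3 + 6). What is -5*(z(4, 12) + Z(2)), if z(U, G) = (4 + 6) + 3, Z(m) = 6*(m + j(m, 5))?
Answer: -385/3 ≈ -128.33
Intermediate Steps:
j(T, x) = 1/9
Z(m) = 2/3 + 6*m (Z(m) = 6*(m + 1/9) = 6*(1/9 + m) = 2/3 + 6*m)
z(U, G) = 13 (z(U, G) = 10 + 3 = 13)
-5*(z(4, 12) + Z(2)) = -5*(13 + (2/3 + 6*2)) = -5*(13 + (2/3 + 12)) = -5*(13 + 38/3) = -5*77/3 = -385/3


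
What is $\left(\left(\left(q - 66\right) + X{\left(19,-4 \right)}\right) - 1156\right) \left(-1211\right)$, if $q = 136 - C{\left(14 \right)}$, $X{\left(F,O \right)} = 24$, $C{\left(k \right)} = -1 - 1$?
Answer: $1283660$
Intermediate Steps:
$C{\left(k \right)} = -2$ ($C{\left(k \right)} = -1 - 1 = -2$)
$q = 138$ ($q = 136 - -2 = 136 + 2 = 138$)
$\left(\left(\left(q - 66\right) + X{\left(19,-4 \right)}\right) - 1156\right) \left(-1211\right) = \left(\left(\left(138 - 66\right) + 24\right) - 1156\right) \left(-1211\right) = \left(\left(72 + 24\right) - 1156\right) \left(-1211\right) = \left(96 - 1156\right) \left(-1211\right) = \left(-1060\right) \left(-1211\right) = 1283660$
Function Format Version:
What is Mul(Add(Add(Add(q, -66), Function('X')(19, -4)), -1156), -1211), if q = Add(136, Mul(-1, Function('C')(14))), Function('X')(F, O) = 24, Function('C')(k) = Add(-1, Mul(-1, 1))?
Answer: 1283660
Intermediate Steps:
Function('C')(k) = -2 (Function('C')(k) = Add(-1, -1) = -2)
q = 138 (q = Add(136, Mul(-1, -2)) = Add(136, 2) = 138)
Mul(Add(Add(Add(q, -66), Function('X')(19, -4)), -1156), -1211) = Mul(Add(Add(Add(138, -66), 24), -1156), -1211) = Mul(Add(Add(72, 24), -1156), -1211) = Mul(Add(96, -1156), -1211) = Mul(-1060, -1211) = 1283660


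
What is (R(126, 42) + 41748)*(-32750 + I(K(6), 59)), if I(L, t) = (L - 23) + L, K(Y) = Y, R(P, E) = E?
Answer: -1369082190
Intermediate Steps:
I(L, t) = -23 + 2*L (I(L, t) = (-23 + L) + L = -23 + 2*L)
(R(126, 42) + 41748)*(-32750 + I(K(6), 59)) = (42 + 41748)*(-32750 + (-23 + 2*6)) = 41790*(-32750 + (-23 + 12)) = 41790*(-32750 - 11) = 41790*(-32761) = -1369082190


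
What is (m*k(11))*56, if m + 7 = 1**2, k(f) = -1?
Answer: 336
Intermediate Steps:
m = -6 (m = -7 + 1**2 = -7 + 1 = -6)
(m*k(11))*56 = -6*(-1)*56 = 6*56 = 336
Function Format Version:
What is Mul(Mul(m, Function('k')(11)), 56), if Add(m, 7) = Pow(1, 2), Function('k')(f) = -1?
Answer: 336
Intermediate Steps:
m = -6 (m = Add(-7, Pow(1, 2)) = Add(-7, 1) = -6)
Mul(Mul(m, Function('k')(11)), 56) = Mul(Mul(-6, -1), 56) = Mul(6, 56) = 336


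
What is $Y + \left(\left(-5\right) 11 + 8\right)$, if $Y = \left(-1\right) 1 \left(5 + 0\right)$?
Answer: $-52$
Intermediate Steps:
$Y = -5$ ($Y = \left(-1\right) 5 = -5$)
$Y + \left(\left(-5\right) 11 + 8\right) = -5 + \left(\left(-5\right) 11 + 8\right) = -5 + \left(-55 + 8\right) = -5 - 47 = -52$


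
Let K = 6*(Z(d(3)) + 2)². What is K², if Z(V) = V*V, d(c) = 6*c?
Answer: 406605174336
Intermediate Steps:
Z(V) = V²
K = 637656 (K = 6*((6*3)² + 2)² = 6*(18² + 2)² = 6*(324 + 2)² = 6*326² = 6*106276 = 637656)
K² = 637656² = 406605174336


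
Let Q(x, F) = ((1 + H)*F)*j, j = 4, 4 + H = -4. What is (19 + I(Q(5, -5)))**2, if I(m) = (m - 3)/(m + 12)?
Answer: 9150625/23104 ≈ 396.06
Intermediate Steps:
H = -8 (H = -4 - 4 = -8)
Q(x, F) = -28*F (Q(x, F) = ((1 - 8)*F)*4 = -7*F*4 = -28*F)
I(m) = (-3 + m)/(12 + m)
(19 + I(Q(5, -5)))**2 = (19 + (-3 - 28*(-5))/(12 - 28*(-5)))**2 = (19 + (-3 + 140)/(12 + 140))**2 = (19 + 137/152)**2 = (3025/152)**2 = 9150625/23104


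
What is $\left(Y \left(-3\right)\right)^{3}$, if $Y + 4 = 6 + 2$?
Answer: $-1728$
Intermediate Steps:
$Y = 4$ ($Y = -4 + \left(6 + 2\right) = -4 + 8 = 4$)
$\left(Y \left(-3\right)\right)^{3} = \left(4 \left(-3\right)\right)^{3} = \left(-12\right)^{3} = -1728$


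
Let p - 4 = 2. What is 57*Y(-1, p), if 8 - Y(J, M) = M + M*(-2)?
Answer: 798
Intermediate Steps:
p = 6 (p = 4 + 2 = 6)
Y(J, M) = 8 + M (Y(J, M) = 8 - (M + M*(-2)) = 8 - (M - 2*M) = 8 - (-1)*M = 8 + M)
57*Y(-1, p) = 57*(8 + 6) = 57*14 = 798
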